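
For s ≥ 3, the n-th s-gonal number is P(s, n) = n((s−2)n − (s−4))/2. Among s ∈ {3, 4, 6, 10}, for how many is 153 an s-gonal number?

s = 3: P(3, 17) = 153. ✓
s = 4: P(4, 12) = 144 and P(4, 13) = 169; 153 is not s-gonal.
s = 6: P(6, 9) = 153. ✓
s = 10: P(10, 6) = 126 and P(10, 7) = 175; 153 is not s-gonal.
Hits: s ∈ {3, 6} → 2.

2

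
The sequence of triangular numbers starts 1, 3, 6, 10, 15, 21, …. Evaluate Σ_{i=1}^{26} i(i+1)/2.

3276

Σ i(i+1)/2 = (Σi² + Σi) / 2 over i = 1..26.
Σi = 351 and Σi² = 6201.
(1·6201 + 1·351) / 2 = 6552/2 = 3276.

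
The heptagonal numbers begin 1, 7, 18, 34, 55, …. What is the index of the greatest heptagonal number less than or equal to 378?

Solve n(5n−3)/2 ≤ 378 for integer n.
n = 12 gives 342 ≤ 378, while n = 13 gives 403 > 378; so the answer is index 12.

12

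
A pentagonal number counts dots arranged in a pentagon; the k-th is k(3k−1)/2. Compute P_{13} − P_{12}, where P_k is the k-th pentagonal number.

37

Consecutive pentagonal numbers differ by 3n − 2: here 3·13 − 2 = 37.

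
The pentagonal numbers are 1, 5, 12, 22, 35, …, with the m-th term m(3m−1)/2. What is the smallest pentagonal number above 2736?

Solve n(3n−1)/2 > 2736 for integer n.
The largest n with value ≤ 2736 is 42 (since 2625 ≤ 2736 < 2752), so the first above is n = 43, value 2752.

2752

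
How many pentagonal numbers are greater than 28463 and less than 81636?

96

The n-th pentagonal number is n(3n−1)/2.
Smallest index with value > 28463: n = 138 (giving 28497).
Largest index with value < 81636: n = 233 (giving 81317).
Indices 138 through 233: 96 terms.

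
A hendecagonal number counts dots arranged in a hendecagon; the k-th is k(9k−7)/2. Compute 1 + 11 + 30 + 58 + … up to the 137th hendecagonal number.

Σ i(9i−7)/2 = (9Σi² − 7Σi) / 2 over i = 1..137.
Σi = 9453 and Σi² = 866525.
(9·866525 − 7·9453) / 2 = 7732554/2 = 3866277.

3866277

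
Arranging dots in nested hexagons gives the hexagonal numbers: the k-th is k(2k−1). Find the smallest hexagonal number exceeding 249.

276

Solve n(2n−1) > 249 for integer n.
The largest n with value ≤ 249 is 11 (since 231 ≤ 249 < 276), so the first above is n = 12, value 276.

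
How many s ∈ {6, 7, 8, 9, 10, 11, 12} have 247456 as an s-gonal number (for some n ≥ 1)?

1

s = 6: P(6, 352) = 247456. ✓
s = 7: P(7, 314) = 246019 and P(7, 315) = 247590; 247456 is not s-gonal.
s = 8: P(8, 287) = 246533 and P(8, 288) = 248256; 247456 is not s-gonal.
s = 9: P(9, 266) = 246981 and P(9, 267) = 248844; 247456 is not s-gonal.
s = 10: P(10, 249) = 247257 and P(10, 250) = 249250; 247456 is not s-gonal.
s = 11: P(11, 234) = 245583 and P(11, 235) = 247690; 247456 is not s-gonal.
s = 12: P(12, 222) = 245532 and P(12, 223) = 247753; 247456 is not s-gonal.
Hits: s ∈ {6} → 1.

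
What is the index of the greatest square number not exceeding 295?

17

Solve n² ≤ 295 for integer n.
n = 17 gives 289 ≤ 295, while n = 18 gives 324 > 295; so the answer is index 17.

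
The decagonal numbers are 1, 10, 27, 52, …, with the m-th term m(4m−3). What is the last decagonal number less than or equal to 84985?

Solve n(4n−3) ≤ 84985 for integer n.
n = 146 gives 84826 ≤ 84985, while n = 147 gives 85995 > 84985; so the answer is 84826.

84826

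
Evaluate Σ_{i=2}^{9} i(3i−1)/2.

404

Σ i(3i−1)/2 = (3Σi² − Σi) / 2 over i = 2..9.
Σi = 45 − 1 = 44 and Σi² = 285 − 1 = 284.
(3·284 − 1·44) / 2 = 808/2 = 404.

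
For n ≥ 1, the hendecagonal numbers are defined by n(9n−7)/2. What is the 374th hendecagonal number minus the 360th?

46193

374·(9·374 − 7)/2 = 628133 and 360·(9·360 − 7)/2 = 581940.
Difference: 628133 − 581940 = 46193.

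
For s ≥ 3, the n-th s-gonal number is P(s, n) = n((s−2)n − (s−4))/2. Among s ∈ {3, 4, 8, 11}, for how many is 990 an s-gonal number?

1

s = 3: P(3, 44) = 990. ✓
s = 4: P(4, 31) = 961 and P(4, 32) = 1024; 990 is not s-gonal.
s = 8: P(8, 18) = 936 and P(8, 19) = 1045; 990 is not s-gonal.
s = 11: P(11, 15) = 960 and P(11, 16) = 1096; 990 is not s-gonal.
Hits: s ∈ {3} → 1.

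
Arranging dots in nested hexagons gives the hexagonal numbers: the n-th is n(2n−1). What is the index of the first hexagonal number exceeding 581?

18

Solve n(2n−1) > 581 for integer n.
The largest n with value ≤ 581 is 17 (since 561 ≤ 581 < 630), so the first above is n = 18, value 630.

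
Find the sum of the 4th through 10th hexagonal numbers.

Σ i(2i−1) = 2Σi² − Σi over i = 4..10.
Σi = 55 − 6 = 49 and Σi² = 385 − 14 = 371.
2·371 − 1·49 = 693.

693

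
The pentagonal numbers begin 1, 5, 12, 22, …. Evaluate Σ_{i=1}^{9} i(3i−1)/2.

405

Σ i(3i−1)/2 = (3Σi² − Σi) / 2 over i = 1..9.
Σi = 45 and Σi² = 285.
(3·285 − 1·45) / 2 = 810/2 = 405.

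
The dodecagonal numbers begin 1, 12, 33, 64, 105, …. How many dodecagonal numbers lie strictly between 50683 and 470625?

206

The n-th dodecagonal number is n(5n−4).
Smallest index with value > 50683: n = 102 (giving 51612).
Largest index with value < 470625: n = 307 (giving 470017).
Indices 102 through 307: 206 terms.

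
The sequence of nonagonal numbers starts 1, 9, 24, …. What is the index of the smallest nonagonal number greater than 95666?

Solve n(7n−5)/2 > 95666 for integer n.
The largest n with value ≤ 95666 is 165 (since 94875 ≤ 95666 < 96031), so the first above is n = 166, value 96031.

166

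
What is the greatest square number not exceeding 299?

Solve n² ≤ 299 for integer n.
n = 17 gives 289 ≤ 299, while n = 18 gives 324 > 299; so the answer is 289.

289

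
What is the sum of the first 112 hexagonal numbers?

942872

Σ i(2i−1) = 2Σi² − Σi over i = 1..112.
Σi = 6328 and Σi² = 474600.
2·474600 − 1·6328 = 942872.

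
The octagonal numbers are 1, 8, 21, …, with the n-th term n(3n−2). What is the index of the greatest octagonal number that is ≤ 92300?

175

Solve n(3n−2) ≤ 92300 for integer n.
n = 175 gives 91525 ≤ 92300, while n = 176 gives 92576 > 92300; so the answer is index 175.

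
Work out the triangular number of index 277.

The 277th triangular number is n(n+1)/2 with n = 277.
277·278/2 = 77006/2 = 38503.

38503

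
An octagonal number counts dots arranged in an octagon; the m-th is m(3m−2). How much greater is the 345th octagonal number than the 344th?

Consecutive octagonal numbers differ by 6n − 5: here 6·345 − 5 = 2065.

2065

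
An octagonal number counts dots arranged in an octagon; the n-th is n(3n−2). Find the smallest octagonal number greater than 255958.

Solve n(3n−2) > 255958 for integer n.
The largest n with value ≤ 255958 is 292 (since 255208 ≤ 255958 < 256961), so the first above is n = 293, value 256961.

256961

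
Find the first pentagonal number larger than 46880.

46905

Solve n(3n−1)/2 > 46880 for integer n.
The largest n with value ≤ 46880 is 176 (since 46376 ≤ 46880 < 46905), so the first above is n = 177, value 46905.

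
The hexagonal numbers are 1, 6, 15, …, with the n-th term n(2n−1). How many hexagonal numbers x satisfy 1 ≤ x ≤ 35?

The n-th hexagonal number is n(2n−1).
Smallest index with value ≥ 1: n = 1 (giving 1).
Largest index with value ≤ 35: n = 4 (giving 28).
Indices 1 through 4: 4 terms.

4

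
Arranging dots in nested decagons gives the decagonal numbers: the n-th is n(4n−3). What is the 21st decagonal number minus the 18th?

21·(4·21 − 3) = 1701 and 18·(4·18 − 3) = 1242.
Difference: 1701 − 1242 = 459.

459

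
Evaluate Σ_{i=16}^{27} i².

5690

Σ_{i=16}^{27} i² = 6930 − 1240 = 5690.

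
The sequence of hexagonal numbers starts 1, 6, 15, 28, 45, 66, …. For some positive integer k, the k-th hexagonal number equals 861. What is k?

21

Set n(2n−1) = 861, giving 2n² − n − 861 = 0.
The discriminant is 1 + 8·861 = 6889, and √6889 = 83.
So n = (1 + 83) / 4 = 84/4 = 21.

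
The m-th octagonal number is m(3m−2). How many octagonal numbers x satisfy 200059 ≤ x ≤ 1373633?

The n-th octagonal number is n(3n−2).
Smallest index with value ≥ 200059: n = 259 (giving 200725).
Largest index with value ≤ 1373633: n = 677 (giving 1373633).
Indices 259 through 677: 419 terms.

419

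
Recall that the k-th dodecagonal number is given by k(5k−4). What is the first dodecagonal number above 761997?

762841

Solve n(5n−4) > 761997 for integer n.
The largest n with value ≤ 761997 is 390 (since 758940 ≤ 761997 < 762841), so the first above is n = 391, value 762841.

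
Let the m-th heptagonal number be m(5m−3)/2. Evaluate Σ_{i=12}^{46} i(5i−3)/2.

Σ i(5i−3)/2 = (5Σi² − 3Σi) / 2 over i = 12..46.
Σi = 1081 − 66 = 1015 and Σi² = 33511 − 506 = 33005.
(5·33005 − 3·1015) / 2 = 161980/2 = 80990.

80990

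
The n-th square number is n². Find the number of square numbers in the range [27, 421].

The n-th square number is n².
Smallest index with value ≥ 27: n = 6 (giving 36).
Largest index with value ≤ 421: n = 20 (giving 400).
Indices 6 through 20: 15 terms.

15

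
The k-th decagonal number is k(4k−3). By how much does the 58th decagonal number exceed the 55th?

1347

58·(4·58 − 3) = 13282 and 55·(4·55 − 3) = 11935.
Difference: 13282 − 11935 = 1347.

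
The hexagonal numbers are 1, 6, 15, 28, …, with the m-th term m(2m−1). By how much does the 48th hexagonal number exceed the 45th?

555

48·(2·48 − 1) = 4560 and 45·(2·45 − 1) = 4005.
Difference: 4560 − 4005 = 555.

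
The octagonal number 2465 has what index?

29

Set n(3n−2) = 2465, giving 3n² − 2n − 2465 = 0.
The discriminant is 4 + 12·2465 = 29584, and √29584 = 172.
So n = (2 + 172) / 6 = 174/6 = 29.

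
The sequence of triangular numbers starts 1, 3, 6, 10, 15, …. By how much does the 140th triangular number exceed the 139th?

140

Consecutive triangular numbers differ by n: T_{140} − T_{139} = 140.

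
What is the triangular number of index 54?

1485

The 54th triangular number is n(n+1)/2 with n = 54.
54·55/2 = 2970/2 = 1485.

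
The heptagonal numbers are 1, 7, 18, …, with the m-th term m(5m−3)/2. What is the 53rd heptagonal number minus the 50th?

768

53·(5·53 − 3)/2 = 6943 and 50·(5·50 − 3)/2 = 6175.
Difference: 6943 − 6175 = 768.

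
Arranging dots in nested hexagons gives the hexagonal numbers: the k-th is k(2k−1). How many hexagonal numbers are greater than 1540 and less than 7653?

The n-th hexagonal number is n(2n−1).
Smallest index with value > 1540: n = 29 (giving 1653).
Largest index with value < 7653: n = 62 (giving 7626).
Indices 29 through 62: 34 terms.

34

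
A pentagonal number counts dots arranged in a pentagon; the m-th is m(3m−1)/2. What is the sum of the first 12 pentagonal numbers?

Σ i(3i−1)/2 = (3Σi² − Σi) / 2 over i = 1..12.
Σi = 78 and Σi² = 650.
(3·650 − 1·78) / 2 = 1872/2 = 936.

936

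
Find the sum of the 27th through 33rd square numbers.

Σ_{i=27}^{33} i² = 12529 − 6201 = 6328.

6328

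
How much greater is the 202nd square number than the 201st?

403

n² − (n−1)² = 2n − 1, so 202² − 201² = 2·202 − 1 = 403.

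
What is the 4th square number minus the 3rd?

n² − (n−1)² = 2n − 1, so 4² − 3² = 2·4 − 1 = 7.

7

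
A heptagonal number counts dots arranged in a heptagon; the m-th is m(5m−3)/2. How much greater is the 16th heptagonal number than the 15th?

76

Consecutive heptagonal numbers differ by 5n − 4: here 5·16 − 4 = 76.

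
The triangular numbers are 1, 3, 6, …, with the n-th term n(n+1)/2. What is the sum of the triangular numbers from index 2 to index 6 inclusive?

55

Σ i(i+1)/2 = (Σi² + Σi) / 2 over i = 2..6.
Σi = 21 − 1 = 20 and Σi² = 91 − 1 = 90.
(1·90 + 1·20) / 2 = 110/2 = 55.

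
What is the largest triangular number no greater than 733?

Solve n(n+1)/2 ≤ 733 for integer n.
n = 37 gives 703 ≤ 733, while n = 38 gives 741 > 733; so the answer is 703.

703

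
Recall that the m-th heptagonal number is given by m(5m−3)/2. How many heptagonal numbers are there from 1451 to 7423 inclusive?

The n-th heptagonal number is n(5n−3)/2.
Smallest index with value ≥ 1451: n = 25 (giving 1525).
Largest index with value ≤ 7423: n = 54 (giving 7209).
Indices 25 through 54: 30 terms.

30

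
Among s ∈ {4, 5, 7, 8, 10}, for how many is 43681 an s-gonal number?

s = 4: P(4, 209) = 43681. ✓
s = 5: P(5, 170) = 43265 and P(5, 171) = 43776; 43681 is not s-gonal.
s = 7: P(7, 132) = 43362 and P(7, 133) = 44023; 43681 is not s-gonal.
s = 8: P(8, 121) = 43681. ✓
s = 10: P(10, 104) = 42952 and P(10, 105) = 43785; 43681 is not s-gonal.
Hits: s ∈ {4, 8} → 2.

2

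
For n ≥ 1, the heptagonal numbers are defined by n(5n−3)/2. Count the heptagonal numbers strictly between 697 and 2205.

12

The n-th heptagonal number is n(5n−3)/2.
Smallest index with value > 697: n = 18 (giving 783).
Largest index with value < 2205: n = 29 (giving 2059).
Indices 18 through 29: 12 terms.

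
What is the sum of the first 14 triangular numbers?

Σ i(i+1)/2 = (Σi² + Σi) / 2 over i = 1..14.
Σi = 105 and Σi² = 1015.
(1·1015 + 1·105) / 2 = 1120/2 = 560.

560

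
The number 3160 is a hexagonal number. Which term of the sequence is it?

Set n(2n−1) = 3160, giving 2n² − n − 3160 = 0.
So n = (1 + 159) / 4 = 160/4 = 40.
Check: 40·(2·40 − 1) = 3160. ✓

40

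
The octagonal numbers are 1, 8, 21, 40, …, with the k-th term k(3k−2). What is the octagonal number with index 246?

181056

The 246th octagonal number is n(3n−2) with n = 246.
246·(3·246 − 2) = 246·736 = 181056.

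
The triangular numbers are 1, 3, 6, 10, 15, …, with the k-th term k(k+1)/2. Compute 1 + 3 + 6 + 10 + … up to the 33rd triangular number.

Σ i(i+1)/2 = (Σi² + Σi) / 2 over i = 1..33.
Σi = 561 and Σi² = 12529.
(1·12529 + 1·561) / 2 = 13090/2 = 6545.

6545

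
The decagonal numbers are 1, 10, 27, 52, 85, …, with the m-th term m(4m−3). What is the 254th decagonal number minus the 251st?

254·(4·254 − 3) = 257302 and 251·(4·251 − 3) = 251251.
Difference: 257302 − 251251 = 6051.

6051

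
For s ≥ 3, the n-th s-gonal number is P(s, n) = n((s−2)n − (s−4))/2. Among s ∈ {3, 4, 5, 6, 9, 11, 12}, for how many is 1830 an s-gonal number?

s = 3: P(3, 60) = 1830. ✓
s = 4: P(4, 42) = 1764 and P(4, 43) = 1849; 1830 is not s-gonal.
s = 5: P(5, 35) = 1820 and P(5, 36) = 1926; 1830 is not s-gonal.
s = 6: P(6, 30) = 1770 and P(6, 31) = 1891; 1830 is not s-gonal.
s = 9: P(9, 23) = 1794 and P(9, 24) = 1956; 1830 is not s-gonal.
s = 11: P(11, 20) = 1730 and P(11, 21) = 1911; 1830 is not s-gonal.
s = 12: P(12, 19) = 1729 and P(12, 20) = 1920; 1830 is not s-gonal.
Hits: s ∈ {3} → 1.

1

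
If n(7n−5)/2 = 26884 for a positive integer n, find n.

Set n(7n−5)/2 = 26884, giving 7n² − 5n − 53768 = 0.
So n = (5 + 1227) / 14 = 1232/14 = 88.

88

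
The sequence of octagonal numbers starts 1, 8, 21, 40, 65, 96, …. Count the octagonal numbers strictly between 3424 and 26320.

The n-th octagonal number is n(3n−2).
Smallest index with value > 3424: n = 35 (giving 3605).
Largest index with value < 26320: n = 93 (giving 25761).
Indices 35 through 93: 59 terms.

59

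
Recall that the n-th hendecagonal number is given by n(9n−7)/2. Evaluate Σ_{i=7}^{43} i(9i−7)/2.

Σ i(9i−7)/2 = (9Σi² − 7Σi) / 2 over i = 7..43.
Σi = 946 − 21 = 925 and Σi² = 27434 − 91 = 27343.
(9·27343 − 7·925) / 2 = 239612/2 = 119806.

119806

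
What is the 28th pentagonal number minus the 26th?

28·(3·28 − 1)/2 = 1162 and 26·(3·26 − 1)/2 = 1001.
Difference: 1162 − 1001 = 161.

161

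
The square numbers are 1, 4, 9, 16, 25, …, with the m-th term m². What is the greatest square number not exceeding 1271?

1225

Solve n² ≤ 1271 for integer n.
n = 35 gives 1225 ≤ 1271, while n = 36 gives 1296 > 1271; so the answer is 1225.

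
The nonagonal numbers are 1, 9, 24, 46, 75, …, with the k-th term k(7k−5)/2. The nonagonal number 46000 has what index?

115

Set n(7n−5)/2 = 46000, giving 7n² − 5n − 92000 = 0.
So n = (5 + 1605) / 14 = 1610/14 = 115.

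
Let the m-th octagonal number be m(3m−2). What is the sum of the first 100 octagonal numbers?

1004950

Σ i(3i−2) = 3Σi² − 2Σi over i = 1..100.
Σi = 5050 and Σi² = 338350.
3·338350 − 2·5050 = 1004950.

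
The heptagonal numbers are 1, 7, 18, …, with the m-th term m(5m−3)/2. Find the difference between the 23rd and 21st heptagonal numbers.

217

23·(5·23 − 3)/2 = 1288 and 21·(5·21 − 3)/2 = 1071.
Difference: 1288 − 1071 = 217.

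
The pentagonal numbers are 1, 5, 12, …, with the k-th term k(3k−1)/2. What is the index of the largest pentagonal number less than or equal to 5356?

Solve n(3n−1)/2 ≤ 5356 for integer n.
n = 59 gives 5192 ≤ 5356, while n = 60 gives 5370 > 5356; so the answer is index 59.

59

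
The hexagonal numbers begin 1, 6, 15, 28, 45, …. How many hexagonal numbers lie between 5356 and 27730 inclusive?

The n-th hexagonal number is n(2n−1).
Smallest index with value ≥ 5356: n = 52 (giving 5356).
Largest index with value ≤ 27730: n = 118 (giving 27730).
Indices 52 through 118: 67 terms.

67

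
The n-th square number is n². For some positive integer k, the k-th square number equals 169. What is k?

13

We need n² = 169, so n = √169 = 13.
Check: 13² = 169. ✓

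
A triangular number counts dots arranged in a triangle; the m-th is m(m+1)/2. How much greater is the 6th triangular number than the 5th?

6

Consecutive triangular numbers differ by n: T_{6} − T_{5} = 6.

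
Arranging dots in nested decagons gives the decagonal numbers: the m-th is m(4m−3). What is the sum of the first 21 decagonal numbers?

Σ i(4i−3) = 4Σi² − 3Σi over i = 1..21.
Σi = 231 and Σi² = 3311.
4·3311 − 3·231 = 12551.

12551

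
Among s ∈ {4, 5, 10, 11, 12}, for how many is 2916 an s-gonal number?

s = 4: P(4, 54) = 2916. ✓
s = 5: P(5, 44) = 2882 and P(5, 45) = 3015; 2916 is not s-gonal.
s = 10: P(10, 27) = 2835 and P(10, 28) = 3052; 2916 is not s-gonal.
s = 11: P(11, 25) = 2725 and P(11, 26) = 2951; 2916 is not s-gonal.
s = 12: P(12, 24) = 2784 and P(12, 25) = 3025; 2916 is not s-gonal.
Hits: s ∈ {4} → 1.

1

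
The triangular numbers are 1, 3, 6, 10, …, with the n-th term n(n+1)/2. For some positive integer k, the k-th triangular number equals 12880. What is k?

160

Set n(n+1)/2 = 12880, giving n² + n − 25760 = 0.
So n = (-1 + 321) / 2 = 320/2 = 160.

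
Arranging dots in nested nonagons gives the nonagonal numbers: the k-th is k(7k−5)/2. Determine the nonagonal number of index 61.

12871

61·(7·61 − 5)/2 = 61·422/2 = 61·211 = 12871.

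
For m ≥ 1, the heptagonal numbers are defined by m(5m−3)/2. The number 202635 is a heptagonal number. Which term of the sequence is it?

285

Set n(5n−3)/2 = 202635, giving 5n² − 3n − 405270 = 0.
The discriminant is 9 + 40·202635 = 8105409, and √8105409 = 2847.
So n = (3 + 2847) / 10 = 2850/10 = 285.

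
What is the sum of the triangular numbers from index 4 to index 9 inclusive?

Σ i(i+1)/2 = (Σi² + Σi) / 2 over i = 4..9.
Σi = 45 − 6 = 39 and Σi² = 285 − 14 = 271.
(1·271 + 1·39) / 2 = 310/2 = 155.

155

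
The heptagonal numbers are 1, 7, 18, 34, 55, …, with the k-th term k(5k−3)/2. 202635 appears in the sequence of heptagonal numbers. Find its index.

Set n(5n−3)/2 = 202635, giving 5n² − 3n − 405270 = 0.
So n = (3 + 2847) / 10 = 2850/10 = 285.
Check: 285·(5·285 − 3)/2 = 202635. ✓

285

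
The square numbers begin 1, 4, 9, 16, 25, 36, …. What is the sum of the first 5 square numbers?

55

Σ_{i=1}^{5} i² = 5·6·11/6 = 55.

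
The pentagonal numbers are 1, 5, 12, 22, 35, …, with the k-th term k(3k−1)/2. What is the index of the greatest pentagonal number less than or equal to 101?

Solve n(3n−1)/2 ≤ 101 for integer n.
n = 8 gives 92 ≤ 101, while n = 9 gives 117 > 101; so the answer is index 8.

8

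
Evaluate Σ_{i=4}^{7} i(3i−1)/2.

178

Σ i(3i−1)/2 = (3Σi² − Σi) / 2 over i = 4..7.
Σi = 28 − 6 = 22 and Σi² = 140 − 14 = 126.
(3·126 − 1·22) / 2 = 356/2 = 178.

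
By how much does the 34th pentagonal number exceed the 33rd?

Consecutive pentagonal numbers differ by 3n − 2: here 3·34 − 2 = 100.

100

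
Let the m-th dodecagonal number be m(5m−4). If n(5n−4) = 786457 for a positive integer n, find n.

Set n(5n−4) = 786457, giving 5n² − 4n − 786457 = 0.
The discriminant is 16 + 20·786457 = 15729156, and √15729156 = 3966.
So n = (4 + 3966) / 10 = 3970/10 = 397.

397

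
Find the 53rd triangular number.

1431

The 53rd triangular number is n(n+1)/2 with n = 53.
53·54/2 = 2862/2 = 1431.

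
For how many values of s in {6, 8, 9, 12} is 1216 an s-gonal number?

s = 6: P(6, 24) = 1128 and P(6, 25) = 1225; 1216 is not s-gonal.
s = 8: P(8, 20) = 1160 and P(8, 21) = 1281; 1216 is not s-gonal.
s = 9: P(9, 19) = 1216. ✓
s = 12: P(12, 16) = 1216. ✓
Hits: s ∈ {9, 12} → 2.

2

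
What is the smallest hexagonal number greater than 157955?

Solve n(2n−1) > 157955 for integer n.
The largest n with value ≤ 157955 is 281 (since 157641 ≤ 157955 < 158766), so the first above is n = 282, value 158766.

158766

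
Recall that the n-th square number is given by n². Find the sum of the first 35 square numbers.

14910

Σ_{i=1}^{35} i² = 35·36·71/6 = 14910.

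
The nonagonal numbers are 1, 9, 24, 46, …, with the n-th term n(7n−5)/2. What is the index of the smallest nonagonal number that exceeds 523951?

388

Solve n(7n−5)/2 > 523951 for integer n.
The largest n with value ≤ 523951 is 387 (since 523224 ≤ 523951 < 525934), so the first above is n = 388, value 525934.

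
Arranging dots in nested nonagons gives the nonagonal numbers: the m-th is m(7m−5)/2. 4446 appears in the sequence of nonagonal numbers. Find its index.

36

Set n(7n−5)/2 = 4446, giving 7n² − 5n − 8892 = 0.
The discriminant is 25 + 56·4446 = 249001, and √249001 = 499.
So n = (5 + 499) / 14 = 504/14 = 36.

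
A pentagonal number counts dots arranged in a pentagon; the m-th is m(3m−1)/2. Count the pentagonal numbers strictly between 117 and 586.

The n-th pentagonal number is n(3n−1)/2.
Smallest index with value > 117: n = 10 (giving 145).
Largest index with value < 586: n = 19 (giving 532).
Indices 10 through 19: 10 terms.

10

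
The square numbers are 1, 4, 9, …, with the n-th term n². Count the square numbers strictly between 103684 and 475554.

The n-th square number is n².
Smallest index with value > 103684: n = 323 (giving 104329).
Largest index with value < 475554: n = 689 (giving 474721).
Indices 323 through 689: 367 terms.

367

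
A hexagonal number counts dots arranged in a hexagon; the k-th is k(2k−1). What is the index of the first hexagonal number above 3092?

40

Solve n(2n−1) > 3092 for integer n.
The largest n with value ≤ 3092 is 39 (since 3003 ≤ 3092 < 3160), so the first above is n = 40, value 3160.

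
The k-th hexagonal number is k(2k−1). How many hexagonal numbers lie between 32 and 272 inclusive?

7

The n-th hexagonal number is n(2n−1).
Smallest index with value ≥ 32: n = 5 (giving 45).
Largest index with value ≤ 272: n = 11 (giving 231).
Indices 5 through 11: 7 terms.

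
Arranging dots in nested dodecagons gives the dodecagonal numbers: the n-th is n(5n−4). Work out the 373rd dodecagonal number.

The 373rd dodecagonal number is n(5n−4) with n = 373.
373·(5·373 − 4) = 373·1861 = 694153.

694153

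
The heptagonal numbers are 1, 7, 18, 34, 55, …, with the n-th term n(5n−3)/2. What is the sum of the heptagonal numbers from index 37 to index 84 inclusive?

457904

Σ i(5i−3)/2 = (5Σi² − 3Σi) / 2 over i = 37..84.
Σi = 3570 − 666 = 2904 and Σi² = 201110 − 16206 = 184904.
(5·184904 − 3·2904) / 2 = 915808/2 = 457904.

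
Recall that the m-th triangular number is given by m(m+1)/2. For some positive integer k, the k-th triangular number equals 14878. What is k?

Set n(n+1)/2 = 14878, giving n² + n − 29756 = 0.
The discriminant is 1 + 8·14878 = 119025, and √119025 = 345.
So n = (-1 + 345) / 2 = 344/2 = 172.
Check: 172·173/2 = 14878. ✓

172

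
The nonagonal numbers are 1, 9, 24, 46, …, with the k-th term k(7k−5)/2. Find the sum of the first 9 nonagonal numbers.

Σ i(7i−5)/2 = (7Σi² − 5Σi) / 2 over i = 1..9.
Σi = 45 and Σi² = 285.
(7·285 − 5·45) / 2 = 1770/2 = 885.

885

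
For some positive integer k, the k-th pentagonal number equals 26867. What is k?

134

Set n(3n−1)/2 = 26867, giving 3n² − n − 53734 = 0.
The discriminant is 1 + 24·26867 = 644809, and √644809 = 803.
So n = (1 + 803) / 6 = 804/6 = 134.
Check: 134·(3·134 − 1)/2 = 26867. ✓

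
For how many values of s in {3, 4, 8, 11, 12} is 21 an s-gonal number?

s = 3: P(3, 6) = 21. ✓
s = 4: P(4, 4) = 16 and P(4, 5) = 25; 21 is not s-gonal.
s = 8: P(8, 3) = 21. ✓
s = 11: P(11, 2) = 11 and P(11, 3) = 30; 21 is not s-gonal.
s = 12: P(12, 2) = 12 and P(12, 3) = 33; 21 is not s-gonal.
Hits: s ∈ {3, 8} → 2.

2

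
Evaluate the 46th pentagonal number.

3151

46·(3·46 − 1)/2 = 46·137/2 = 3151.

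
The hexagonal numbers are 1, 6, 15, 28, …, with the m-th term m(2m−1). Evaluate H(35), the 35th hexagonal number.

2415

The 35th hexagonal number is n(2n−1) with n = 35.
35·(2·35 − 1) = 35·69 = 2415.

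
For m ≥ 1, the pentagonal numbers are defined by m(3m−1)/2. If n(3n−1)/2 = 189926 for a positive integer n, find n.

356

Set n(3n−1)/2 = 189926, giving 3n² − n − 379852 = 0.
So n = (1 + 2135) / 6 = 2136/6 = 356.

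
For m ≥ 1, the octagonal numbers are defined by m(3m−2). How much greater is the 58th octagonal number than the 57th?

Consecutive octagonal numbers differ by 6n − 5: here 6·58 − 5 = 343.

343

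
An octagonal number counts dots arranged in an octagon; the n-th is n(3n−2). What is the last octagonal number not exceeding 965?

936

Solve n(3n−2) ≤ 965 for integer n.
n = 18 gives 936 ≤ 965, while n = 19 gives 1045 > 965; so the answer is 936.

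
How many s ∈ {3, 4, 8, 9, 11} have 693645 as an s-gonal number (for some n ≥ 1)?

s = 3: P(3, 1177) = 693253 and P(3, 1178) = 694431; 693645 is not s-gonal.
s = 4: P(4, 832) = 692224 and P(4, 833) = 693889; 693645 is not s-gonal.
s = 8: P(8, 481) = 693121 and P(8, 482) = 696008; 693645 is not s-gonal.
s = 9: P(9, 445) = 691975 and P(9, 446) = 695091; 693645 is not s-gonal.
s = 11: P(11, 393) = 693645. ✓
Hits: s ∈ {11} → 1.

1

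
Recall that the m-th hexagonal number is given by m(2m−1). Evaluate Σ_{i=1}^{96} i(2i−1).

Σ i(2i−1) = 2Σi² − Σi over i = 1..96.
Σi = 4656 and Σi² = 299536.
2·299536 − 1·4656 = 594416.

594416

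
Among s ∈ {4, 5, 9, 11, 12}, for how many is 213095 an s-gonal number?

1

s = 4: P(4, 461) = 212521 and P(4, 462) = 213444; 213095 is not s-gonal.
s = 5: P(5, 377) = 213005 and P(5, 378) = 214137; 213095 is not s-gonal.
s = 9: P(9, 247) = 212914 and P(9, 248) = 214644; 213095 is not s-gonal.
s = 11: P(11, 218) = 213095. ✓
s = 12: P(12, 206) = 211356 and P(12, 207) = 213417; 213095 is not s-gonal.
Hits: s ∈ {11} → 1.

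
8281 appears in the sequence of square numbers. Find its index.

We need n² = 8281, so n = √8281 = 91.

91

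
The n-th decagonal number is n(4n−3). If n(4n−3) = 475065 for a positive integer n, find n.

345

Set n(4n−3) = 475065, giving 4n² − 3n − 475065 = 0.
The discriminant is 9 + 16·475065 = 7601049, and √7601049 = 2757.
So n = (3 + 2757) / 8 = 2760/8 = 345.
Check: 345·(4·345 − 3) = 475065. ✓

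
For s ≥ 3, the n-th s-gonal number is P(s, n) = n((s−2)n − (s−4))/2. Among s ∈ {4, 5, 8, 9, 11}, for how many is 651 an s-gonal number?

s = 4: P(4, 25) = 625 and P(4, 26) = 676; 651 is not s-gonal.
s = 5: P(5, 21) = 651. ✓
s = 8: P(8, 15) = 645 and P(8, 16) = 736; 651 is not s-gonal.
s = 9: P(9, 14) = 651. ✓
s = 11: P(11, 12) = 606 and P(11, 13) = 715; 651 is not s-gonal.
Hits: s ∈ {5, 9} → 2.

2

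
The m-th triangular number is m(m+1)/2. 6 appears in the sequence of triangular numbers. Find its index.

3

Set n(n+1)/2 = 6, giving n² + n − 12 = 0.
So n = (-1 + 7) / 2 = 6/2 = 3.
Check: 3·4/2 = 6. ✓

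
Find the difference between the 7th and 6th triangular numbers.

Consecutive triangular numbers differ by n: T_{7} − T_{6} = 7.

7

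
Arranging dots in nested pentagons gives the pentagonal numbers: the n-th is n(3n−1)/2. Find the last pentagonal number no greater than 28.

Solve n(3n−1)/2 ≤ 28 for integer n.
n = 4 gives 22 ≤ 28, while n = 5 gives 35 > 28; so the answer is 22.

22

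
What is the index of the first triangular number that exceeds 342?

26

Solve n(n+1)/2 > 342 for integer n.
The largest n with value ≤ 342 is 25 (since 325 ≤ 342 < 351), so the first above is n = 26, value 351.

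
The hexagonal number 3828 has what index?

44

Set n(2n−1) = 3828, giving 2n² − n − 3828 = 0.
So n = (1 + 175) / 4 = 176/4 = 44.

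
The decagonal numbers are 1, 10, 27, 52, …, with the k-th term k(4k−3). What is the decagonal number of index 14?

742

The 14th decagonal number is n(4n−3) with n = 14.
14·(4·14 − 3) = 14·53 = 742.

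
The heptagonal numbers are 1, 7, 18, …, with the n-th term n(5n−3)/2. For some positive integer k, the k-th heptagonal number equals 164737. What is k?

Set n(5n−3)/2 = 164737, giving 5n² − 3n − 329474 = 0.
The discriminant is 9 + 40·164737 = 6589489, and √6589489 = 2567.
So n = (3 + 2567) / 10 = 2570/10 = 257.

257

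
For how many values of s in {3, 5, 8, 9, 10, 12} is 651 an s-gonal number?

s = 3: P(3, 35) = 630 and P(3, 36) = 666; 651 is not s-gonal.
s = 5: P(5, 21) = 651. ✓
s = 8: P(8, 15) = 645 and P(8, 16) = 736; 651 is not s-gonal.
s = 9: P(9, 14) = 651. ✓
s = 10: P(10, 13) = 637 and P(10, 14) = 742; 651 is not s-gonal.
s = 12: P(12, 11) = 561 and P(12, 12) = 672; 651 is not s-gonal.
Hits: s ∈ {5, 9} → 2.

2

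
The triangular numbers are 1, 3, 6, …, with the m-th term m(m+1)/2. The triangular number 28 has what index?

Set n(n+1)/2 = 28, giving n² + n − 56 = 0.
The discriminant is 1 + 8·28 = 225, and √225 = 15.
So n = (-1 + 15) / 2 = 14/2 = 7.

7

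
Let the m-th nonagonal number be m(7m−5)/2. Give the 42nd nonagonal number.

The 42nd nonagonal number is n(7n−5)/2 with n = 42.
42·(7·42 − 5)/2 = 42·289/2 = 6069.

6069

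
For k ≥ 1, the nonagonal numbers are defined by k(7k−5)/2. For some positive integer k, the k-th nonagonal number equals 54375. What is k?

Set n(7n−5)/2 = 54375, giving 7n² − 5n − 108750 = 0.
So n = (5 + 1745) / 14 = 1750/14 = 125.

125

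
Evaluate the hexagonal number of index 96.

96·(2·96 − 1) = 96·191 = 18336.

18336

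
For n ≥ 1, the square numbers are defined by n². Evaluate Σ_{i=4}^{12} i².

636

Σ_{i=4}^{12} i² = 650 − 14 = 636.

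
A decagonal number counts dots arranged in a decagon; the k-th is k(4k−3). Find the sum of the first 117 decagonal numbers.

Σ i(4i−3) = 4Σi² − 3Σi over i = 1..117.
Σi = 6903 and Σi² = 540735.
4·540735 − 3·6903 = 2142231.

2142231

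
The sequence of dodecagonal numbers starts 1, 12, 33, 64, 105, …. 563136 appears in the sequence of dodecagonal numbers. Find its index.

Set n(5n−4) = 563136, giving 5n² − 4n − 563136 = 0.
So n = (4 + 3356) / 10 = 3360/10 = 336.
Check: 336·(5·336 − 4) = 563136. ✓

336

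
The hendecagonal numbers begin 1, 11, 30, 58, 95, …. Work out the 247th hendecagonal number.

273676

The 247th hendecagonal number is n(9n−7)/2 with n = 247.
247·(9·247 − 7)/2 = 247·2216/2 = 247·1108 = 273676.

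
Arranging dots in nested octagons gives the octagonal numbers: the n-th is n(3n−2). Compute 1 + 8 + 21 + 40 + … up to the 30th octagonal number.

Σ i(3i−2) = 3Σi² − 2Σi over i = 1..30.
Σi = 465 and Σi² = 9455.
3·9455 − 2·465 = 27435.

27435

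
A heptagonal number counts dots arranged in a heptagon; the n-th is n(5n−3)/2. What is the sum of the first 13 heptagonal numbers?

Σ i(5i−3)/2 = (5Σi² − 3Σi) / 2 over i = 1..13.
Σi = 91 and Σi² = 819.
(5·819 − 3·91) / 2 = 3822/2 = 1911.

1911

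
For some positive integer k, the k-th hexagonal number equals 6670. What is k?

Set n(2n−1) = 6670, giving 2n² − n − 6670 = 0.
The discriminant is 1 + 8·6670 = 53361, and √53361 = 231.
So n = (1 + 231) / 4 = 232/4 = 58.
Check: 58·(2·58 − 1) = 6670. ✓

58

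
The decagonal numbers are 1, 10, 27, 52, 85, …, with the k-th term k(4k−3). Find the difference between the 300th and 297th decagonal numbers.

7155

300·(4·300 − 3) = 359100 and 297·(4·297 − 3) = 351945.
Difference: 359100 − 351945 = 7155.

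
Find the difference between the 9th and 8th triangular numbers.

Consecutive triangular numbers differ by n: T_{9} − T_{8} = 9.

9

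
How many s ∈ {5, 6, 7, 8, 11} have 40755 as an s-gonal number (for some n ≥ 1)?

2

s = 5: P(5, 165) = 40755. ✓
s = 6: P(6, 143) = 40755. ✓
s = 7: P(7, 127) = 40132 and P(7, 128) = 40768; 40755 is not s-gonal.
s = 8: P(8, 116) = 40136 and P(8, 117) = 40833; 40755 is not s-gonal.
s = 11: P(11, 95) = 40280 and P(11, 96) = 41136; 40755 is not s-gonal.
Hits: s ∈ {5, 6} → 2.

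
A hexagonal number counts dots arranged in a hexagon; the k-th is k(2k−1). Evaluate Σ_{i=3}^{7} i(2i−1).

Σ i(2i−1) = 2Σi² − Σi over i = 3..7.
Σi = 28 − 3 = 25 and Σi² = 140 − 5 = 135.
2·135 − 1·25 = 245.

245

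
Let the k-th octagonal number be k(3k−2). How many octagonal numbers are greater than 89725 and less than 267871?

The n-th octagonal number is n(3n−2).
Smallest index with value > 89725: n = 174 (giving 90480).
Largest index with value < 267871: n = 299 (giving 267605).
Indices 174 through 299: 126 terms.

126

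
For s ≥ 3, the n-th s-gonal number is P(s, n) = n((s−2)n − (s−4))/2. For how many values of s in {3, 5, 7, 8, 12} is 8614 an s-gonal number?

s = 3: P(3, 130) = 8515 and P(3, 131) = 8646; 8614 is not s-gonal.
s = 5: P(5, 75) = 8400 and P(5, 76) = 8626; 8614 is not s-gonal.
s = 7: P(7, 59) = 8614. ✓
s = 8: P(8, 53) = 8321 and P(8, 54) = 8640; 8614 is not s-gonal.
s = 12: P(12, 41) = 8241 and P(12, 42) = 8652; 8614 is not s-gonal.
Hits: s ∈ {7} → 1.

1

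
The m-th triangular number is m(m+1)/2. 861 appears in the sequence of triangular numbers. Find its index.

41

Set n(n+1)/2 = 861, giving n² + n − 1722 = 0.
So n = (-1 + 83) / 2 = 82/2 = 41.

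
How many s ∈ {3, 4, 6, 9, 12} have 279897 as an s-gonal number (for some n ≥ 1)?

s = 3: P(3, 747) = 279378 and P(3, 748) = 280126; 279897 is not s-gonal.
s = 4: P(4, 529) = 279841 and P(4, 530) = 280900; 279897 is not s-gonal.
s = 6: P(6, 374) = 279378 and P(6, 375) = 280875; 279897 is not s-gonal.
s = 9: P(9, 283) = 279604 and P(9, 284) = 281586; 279897 is not s-gonal.
s = 12: P(12, 237) = 279897. ✓
Hits: s ∈ {12} → 1.

1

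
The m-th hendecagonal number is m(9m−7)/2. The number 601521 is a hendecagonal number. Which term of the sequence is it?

Set n(9n−7)/2 = 601521, giving 9n² − 7n − 1203042 = 0.
So n = (7 + 6581) / 18 = 6588/18 = 366.
Check: 366·(9·366 − 7)/2 = 601521. ✓

366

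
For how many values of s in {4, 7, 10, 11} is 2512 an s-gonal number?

1

s = 4: P(4, 50) = 2500 and P(4, 51) = 2601; 2512 is not s-gonal.
s = 7: P(7, 32) = 2512. ✓
s = 10: P(10, 25) = 2425 and P(10, 26) = 2626; 2512 is not s-gonal.
s = 11: P(11, 24) = 2508 and P(11, 25) = 2725; 2512 is not s-gonal.
Hits: s ∈ {7} → 1.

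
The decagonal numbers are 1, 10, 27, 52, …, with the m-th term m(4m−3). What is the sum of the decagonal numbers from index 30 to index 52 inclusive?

155871

Σ i(4i−3) = 4Σi² − 3Σi over i = 30..52.
Σi = 1378 − 435 = 943 and Σi² = 48230 − 8555 = 39675.
4·39675 − 3·943 = 155871.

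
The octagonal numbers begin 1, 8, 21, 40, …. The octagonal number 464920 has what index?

Set n(3n−2) = 464920, giving 3n² − 2n − 464920 = 0.
The discriminant is 4 + 12·464920 = 5579044, and √5579044 = 2362.
So n = (2 + 2362) / 6 = 2364/6 = 394.

394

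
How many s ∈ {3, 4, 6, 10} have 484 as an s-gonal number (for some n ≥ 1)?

s = 3: P(3, 30) = 465 and P(3, 31) = 496; 484 is not s-gonal.
s = 4: P(4, 22) = 484. ✓
s = 6: P(6, 15) = 435 and P(6, 16) = 496; 484 is not s-gonal.
s = 10: P(10, 11) = 451 and P(10, 12) = 540; 484 is not s-gonal.
Hits: s ∈ {4} → 1.

1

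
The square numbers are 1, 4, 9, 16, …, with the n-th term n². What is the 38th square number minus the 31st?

38² = 1444 and 31² = 961.
Difference: 1444 − 961 = 483.

483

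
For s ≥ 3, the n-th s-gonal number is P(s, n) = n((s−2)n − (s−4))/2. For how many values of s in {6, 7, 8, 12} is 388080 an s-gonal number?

1

s = 6: P(6, 440) = 386760 and P(6, 441) = 388521; 388080 is not s-gonal.
s = 7: P(7, 394) = 387499 and P(7, 395) = 389470; 388080 is not s-gonal.
s = 8: P(8, 360) = 388080. ✓
s = 12: P(12, 278) = 385308 and P(12, 279) = 388089; 388080 is not s-gonal.
Hits: s ∈ {8} → 1.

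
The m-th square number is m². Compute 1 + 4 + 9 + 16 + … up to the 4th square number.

Σ_{i=1}^{4} i² = 4·5·9/6 = 30.

30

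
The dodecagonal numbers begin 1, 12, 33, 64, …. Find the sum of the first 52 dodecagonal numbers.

Σ i(5i−4) = 5Σi² − 4Σi over i = 1..52.
Σi = 1378 and Σi² = 48230.
5·48230 − 4·1378 = 235638.

235638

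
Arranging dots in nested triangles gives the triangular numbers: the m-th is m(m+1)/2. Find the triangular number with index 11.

11·12/2 = 132/2 = 66.

66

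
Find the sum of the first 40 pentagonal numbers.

Σ i(3i−1)/2 = (3Σi² − Σi) / 2 over i = 1..40.
Σi = 820 and Σi² = 22140.
(3·22140 − 1·820) / 2 = 65600/2 = 32800.

32800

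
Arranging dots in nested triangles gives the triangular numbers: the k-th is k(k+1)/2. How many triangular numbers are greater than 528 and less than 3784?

54

The n-th triangular number is n(n+1)/2.
Smallest index with value > 528: n = 33 (giving 561).
Largest index with value < 3784: n = 86 (giving 3741).
Indices 33 through 86: 54 terms.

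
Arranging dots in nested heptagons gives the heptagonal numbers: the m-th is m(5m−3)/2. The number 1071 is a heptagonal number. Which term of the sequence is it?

21

Set n(5n−3)/2 = 1071, giving 5n² − 3n − 2142 = 0.
The discriminant is 9 + 40·1071 = 42849, and √42849 = 207.
So n = (3 + 207) / 10 = 210/10 = 21.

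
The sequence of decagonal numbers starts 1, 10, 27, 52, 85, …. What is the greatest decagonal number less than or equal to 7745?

Solve n(4n−3) ≤ 7745 for integer n.
n = 44 gives 7612 ≤ 7745, while n = 45 gives 7965 > 7745; so the answer is 7612.

7612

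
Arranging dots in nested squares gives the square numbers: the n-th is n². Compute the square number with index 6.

36

6² = 36.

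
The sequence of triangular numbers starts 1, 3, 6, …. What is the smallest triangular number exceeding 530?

561

Solve n(n+1)/2 > 530 for integer n.
The largest n with value ≤ 530 is 32 (since 528 ≤ 530 < 561), so the first above is n = 33, value 561.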